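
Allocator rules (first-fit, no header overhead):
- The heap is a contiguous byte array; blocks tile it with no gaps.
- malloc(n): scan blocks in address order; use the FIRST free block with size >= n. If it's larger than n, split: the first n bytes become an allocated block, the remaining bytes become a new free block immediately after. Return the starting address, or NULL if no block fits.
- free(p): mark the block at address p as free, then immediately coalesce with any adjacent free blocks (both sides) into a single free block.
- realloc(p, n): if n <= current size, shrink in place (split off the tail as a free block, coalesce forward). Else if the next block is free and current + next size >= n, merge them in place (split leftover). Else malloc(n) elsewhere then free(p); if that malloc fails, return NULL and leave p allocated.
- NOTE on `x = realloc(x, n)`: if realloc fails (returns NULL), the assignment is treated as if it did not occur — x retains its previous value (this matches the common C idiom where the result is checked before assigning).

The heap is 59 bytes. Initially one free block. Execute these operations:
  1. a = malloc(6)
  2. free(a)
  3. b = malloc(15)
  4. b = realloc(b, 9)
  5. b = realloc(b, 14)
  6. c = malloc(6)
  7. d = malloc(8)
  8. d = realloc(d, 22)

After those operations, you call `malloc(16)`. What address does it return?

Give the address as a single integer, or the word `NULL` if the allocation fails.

Answer: 42

Derivation:
Op 1: a = malloc(6) -> a = 0; heap: [0-5 ALLOC][6-58 FREE]
Op 2: free(a) -> (freed a); heap: [0-58 FREE]
Op 3: b = malloc(15) -> b = 0; heap: [0-14 ALLOC][15-58 FREE]
Op 4: b = realloc(b, 9) -> b = 0; heap: [0-8 ALLOC][9-58 FREE]
Op 5: b = realloc(b, 14) -> b = 0; heap: [0-13 ALLOC][14-58 FREE]
Op 6: c = malloc(6) -> c = 14; heap: [0-13 ALLOC][14-19 ALLOC][20-58 FREE]
Op 7: d = malloc(8) -> d = 20; heap: [0-13 ALLOC][14-19 ALLOC][20-27 ALLOC][28-58 FREE]
Op 8: d = realloc(d, 22) -> d = 20; heap: [0-13 ALLOC][14-19 ALLOC][20-41 ALLOC][42-58 FREE]
malloc(16): first-fit scan over [0-13 ALLOC][14-19 ALLOC][20-41 ALLOC][42-58 FREE] -> 42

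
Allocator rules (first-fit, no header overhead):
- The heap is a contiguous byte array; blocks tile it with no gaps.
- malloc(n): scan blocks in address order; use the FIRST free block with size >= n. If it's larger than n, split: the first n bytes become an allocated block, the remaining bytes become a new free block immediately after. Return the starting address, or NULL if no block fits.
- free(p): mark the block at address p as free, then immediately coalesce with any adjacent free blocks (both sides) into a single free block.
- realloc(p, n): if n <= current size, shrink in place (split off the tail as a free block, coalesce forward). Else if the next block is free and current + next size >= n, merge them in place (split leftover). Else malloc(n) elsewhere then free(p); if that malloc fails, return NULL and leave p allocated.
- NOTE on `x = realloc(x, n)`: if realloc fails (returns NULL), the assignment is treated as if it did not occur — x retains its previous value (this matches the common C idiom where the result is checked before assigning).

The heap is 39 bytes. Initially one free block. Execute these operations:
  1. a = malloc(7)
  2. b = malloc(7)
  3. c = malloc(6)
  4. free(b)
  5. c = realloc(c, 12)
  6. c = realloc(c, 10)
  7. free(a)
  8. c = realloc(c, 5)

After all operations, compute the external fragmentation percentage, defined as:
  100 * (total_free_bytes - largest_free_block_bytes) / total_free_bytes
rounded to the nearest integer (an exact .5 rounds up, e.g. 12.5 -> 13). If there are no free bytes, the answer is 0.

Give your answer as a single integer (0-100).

Op 1: a = malloc(7) -> a = 0; heap: [0-6 ALLOC][7-38 FREE]
Op 2: b = malloc(7) -> b = 7; heap: [0-6 ALLOC][7-13 ALLOC][14-38 FREE]
Op 3: c = malloc(6) -> c = 14; heap: [0-6 ALLOC][7-13 ALLOC][14-19 ALLOC][20-38 FREE]
Op 4: free(b) -> (freed b); heap: [0-6 ALLOC][7-13 FREE][14-19 ALLOC][20-38 FREE]
Op 5: c = realloc(c, 12) -> c = 14; heap: [0-6 ALLOC][7-13 FREE][14-25 ALLOC][26-38 FREE]
Op 6: c = realloc(c, 10) -> c = 14; heap: [0-6 ALLOC][7-13 FREE][14-23 ALLOC][24-38 FREE]
Op 7: free(a) -> (freed a); heap: [0-13 FREE][14-23 ALLOC][24-38 FREE]
Op 8: c = realloc(c, 5) -> c = 14; heap: [0-13 FREE][14-18 ALLOC][19-38 FREE]
Free blocks: [14 20] total_free=34 largest=20 -> 100*(34-20)/34 = 1400/34 ≈ 41.176 -> rounds to 41

Answer: 41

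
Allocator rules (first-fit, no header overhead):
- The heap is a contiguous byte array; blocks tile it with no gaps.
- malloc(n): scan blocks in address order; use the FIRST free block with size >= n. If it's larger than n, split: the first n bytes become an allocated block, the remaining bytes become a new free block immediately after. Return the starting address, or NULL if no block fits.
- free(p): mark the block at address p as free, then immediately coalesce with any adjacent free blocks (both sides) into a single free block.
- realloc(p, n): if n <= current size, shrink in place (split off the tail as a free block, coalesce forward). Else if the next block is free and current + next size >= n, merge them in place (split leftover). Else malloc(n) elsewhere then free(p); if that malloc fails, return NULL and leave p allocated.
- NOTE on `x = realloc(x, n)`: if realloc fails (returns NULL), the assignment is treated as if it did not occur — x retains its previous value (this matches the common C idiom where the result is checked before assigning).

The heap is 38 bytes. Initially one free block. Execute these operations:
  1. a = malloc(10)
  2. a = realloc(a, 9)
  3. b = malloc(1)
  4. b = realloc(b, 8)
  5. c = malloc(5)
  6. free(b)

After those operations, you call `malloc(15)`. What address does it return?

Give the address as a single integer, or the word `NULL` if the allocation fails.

Answer: 22

Derivation:
Op 1: a = malloc(10) -> a = 0; heap: [0-9 ALLOC][10-37 FREE]
Op 2: a = realloc(a, 9) -> a = 0; heap: [0-8 ALLOC][9-37 FREE]
Op 3: b = malloc(1) -> b = 9; heap: [0-8 ALLOC][9-9 ALLOC][10-37 FREE]
Op 4: b = realloc(b, 8) -> b = 9; heap: [0-8 ALLOC][9-16 ALLOC][17-37 FREE]
Op 5: c = malloc(5) -> c = 17; heap: [0-8 ALLOC][9-16 ALLOC][17-21 ALLOC][22-37 FREE]
Op 6: free(b) -> (freed b); heap: [0-8 ALLOC][9-16 FREE][17-21 ALLOC][22-37 FREE]
malloc(15): first-fit scan over [0-8 ALLOC][9-16 FREE][17-21 ALLOC][22-37 FREE] -> 22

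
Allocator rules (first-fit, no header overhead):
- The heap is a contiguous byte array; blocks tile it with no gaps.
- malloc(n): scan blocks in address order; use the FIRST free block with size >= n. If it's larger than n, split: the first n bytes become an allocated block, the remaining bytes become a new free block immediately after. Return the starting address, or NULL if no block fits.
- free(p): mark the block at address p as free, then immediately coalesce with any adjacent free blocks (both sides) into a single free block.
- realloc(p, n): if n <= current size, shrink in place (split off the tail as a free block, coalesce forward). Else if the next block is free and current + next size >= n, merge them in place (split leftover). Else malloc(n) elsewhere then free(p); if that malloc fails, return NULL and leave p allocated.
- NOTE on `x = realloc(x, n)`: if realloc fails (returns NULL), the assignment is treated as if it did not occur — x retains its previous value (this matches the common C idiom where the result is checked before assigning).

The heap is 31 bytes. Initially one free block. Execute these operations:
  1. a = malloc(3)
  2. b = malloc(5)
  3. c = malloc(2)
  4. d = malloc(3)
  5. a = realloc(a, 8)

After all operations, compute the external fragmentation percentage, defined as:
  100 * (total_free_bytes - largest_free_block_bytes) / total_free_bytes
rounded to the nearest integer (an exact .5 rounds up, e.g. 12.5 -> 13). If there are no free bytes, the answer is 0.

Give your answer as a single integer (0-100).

Answer: 23

Derivation:
Op 1: a = malloc(3) -> a = 0; heap: [0-2 ALLOC][3-30 FREE]
Op 2: b = malloc(5) -> b = 3; heap: [0-2 ALLOC][3-7 ALLOC][8-30 FREE]
Op 3: c = malloc(2) -> c = 8; heap: [0-2 ALLOC][3-7 ALLOC][8-9 ALLOC][10-30 FREE]
Op 4: d = malloc(3) -> d = 10; heap: [0-2 ALLOC][3-7 ALLOC][8-9 ALLOC][10-12 ALLOC][13-30 FREE]
Op 5: a = realloc(a, 8) -> a = 13; heap: [0-2 FREE][3-7 ALLOC][8-9 ALLOC][10-12 ALLOC][13-20 ALLOC][21-30 FREE]
Free blocks: [3 10] total_free=13 largest=10 -> 100*(13-10)/13 = 300/13 ≈ 23.077 -> rounds to 23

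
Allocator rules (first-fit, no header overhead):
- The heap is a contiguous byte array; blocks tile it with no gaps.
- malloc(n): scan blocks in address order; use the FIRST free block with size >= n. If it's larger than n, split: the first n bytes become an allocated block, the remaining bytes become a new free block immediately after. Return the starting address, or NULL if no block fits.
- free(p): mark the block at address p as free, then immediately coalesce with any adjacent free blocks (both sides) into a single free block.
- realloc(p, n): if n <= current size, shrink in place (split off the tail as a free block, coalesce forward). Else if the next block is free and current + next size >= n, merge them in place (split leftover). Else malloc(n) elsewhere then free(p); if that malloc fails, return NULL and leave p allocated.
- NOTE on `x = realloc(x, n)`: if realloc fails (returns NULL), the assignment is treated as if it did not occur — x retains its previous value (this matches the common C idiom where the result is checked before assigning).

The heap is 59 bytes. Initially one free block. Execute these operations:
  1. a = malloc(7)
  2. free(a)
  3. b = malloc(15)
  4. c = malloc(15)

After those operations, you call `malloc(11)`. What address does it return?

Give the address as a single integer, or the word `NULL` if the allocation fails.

Answer: 30

Derivation:
Op 1: a = malloc(7) -> a = 0; heap: [0-6 ALLOC][7-58 FREE]
Op 2: free(a) -> (freed a); heap: [0-58 FREE]
Op 3: b = malloc(15) -> b = 0; heap: [0-14 ALLOC][15-58 FREE]
Op 4: c = malloc(15) -> c = 15; heap: [0-14 ALLOC][15-29 ALLOC][30-58 FREE]
malloc(11): first-fit scan over [0-14 ALLOC][15-29 ALLOC][30-58 FREE] -> 30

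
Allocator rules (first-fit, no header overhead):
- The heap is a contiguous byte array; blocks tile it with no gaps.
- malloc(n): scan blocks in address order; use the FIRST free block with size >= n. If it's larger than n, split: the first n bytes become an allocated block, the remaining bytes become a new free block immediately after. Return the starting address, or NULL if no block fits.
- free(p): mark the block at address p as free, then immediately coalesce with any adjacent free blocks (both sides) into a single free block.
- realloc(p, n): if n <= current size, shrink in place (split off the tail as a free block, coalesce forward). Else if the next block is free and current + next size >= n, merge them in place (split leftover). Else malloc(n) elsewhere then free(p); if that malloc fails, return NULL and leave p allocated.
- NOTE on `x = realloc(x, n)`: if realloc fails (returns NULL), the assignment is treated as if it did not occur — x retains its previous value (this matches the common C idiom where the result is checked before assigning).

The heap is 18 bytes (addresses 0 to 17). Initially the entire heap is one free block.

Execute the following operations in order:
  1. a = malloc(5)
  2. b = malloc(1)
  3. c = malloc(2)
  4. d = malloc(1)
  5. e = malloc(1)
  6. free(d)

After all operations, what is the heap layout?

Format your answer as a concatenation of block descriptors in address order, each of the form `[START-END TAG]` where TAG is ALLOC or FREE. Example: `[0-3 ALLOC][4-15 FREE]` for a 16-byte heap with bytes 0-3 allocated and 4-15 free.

Op 1: a = malloc(5) -> a = 0; heap: [0-4 ALLOC][5-17 FREE]
Op 2: b = malloc(1) -> b = 5; heap: [0-4 ALLOC][5-5 ALLOC][6-17 FREE]
Op 3: c = malloc(2) -> c = 6; heap: [0-4 ALLOC][5-5 ALLOC][6-7 ALLOC][8-17 FREE]
Op 4: d = malloc(1) -> d = 8; heap: [0-4 ALLOC][5-5 ALLOC][6-7 ALLOC][8-8 ALLOC][9-17 FREE]
Op 5: e = malloc(1) -> e = 9; heap: [0-4 ALLOC][5-5 ALLOC][6-7 ALLOC][8-8 ALLOC][9-9 ALLOC][10-17 FREE]
Op 6: free(d) -> (freed d); heap: [0-4 ALLOC][5-5 ALLOC][6-7 ALLOC][8-8 FREE][9-9 ALLOC][10-17 FREE]

Answer: [0-4 ALLOC][5-5 ALLOC][6-7 ALLOC][8-8 FREE][9-9 ALLOC][10-17 FREE]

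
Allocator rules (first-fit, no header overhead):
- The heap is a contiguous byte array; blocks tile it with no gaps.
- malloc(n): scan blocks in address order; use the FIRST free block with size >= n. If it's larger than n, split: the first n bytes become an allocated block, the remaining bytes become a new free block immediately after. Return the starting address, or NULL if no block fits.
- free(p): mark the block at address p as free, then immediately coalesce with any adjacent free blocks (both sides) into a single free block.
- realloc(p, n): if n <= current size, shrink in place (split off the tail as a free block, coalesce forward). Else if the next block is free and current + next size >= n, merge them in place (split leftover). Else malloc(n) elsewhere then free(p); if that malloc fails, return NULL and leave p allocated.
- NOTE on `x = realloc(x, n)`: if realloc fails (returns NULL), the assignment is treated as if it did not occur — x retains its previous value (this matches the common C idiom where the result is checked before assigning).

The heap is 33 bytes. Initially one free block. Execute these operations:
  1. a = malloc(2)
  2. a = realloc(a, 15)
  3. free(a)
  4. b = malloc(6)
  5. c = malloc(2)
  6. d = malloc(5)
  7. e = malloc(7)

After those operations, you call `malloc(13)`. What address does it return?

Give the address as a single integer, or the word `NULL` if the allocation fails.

Op 1: a = malloc(2) -> a = 0; heap: [0-1 ALLOC][2-32 FREE]
Op 2: a = realloc(a, 15) -> a = 0; heap: [0-14 ALLOC][15-32 FREE]
Op 3: free(a) -> (freed a); heap: [0-32 FREE]
Op 4: b = malloc(6) -> b = 0; heap: [0-5 ALLOC][6-32 FREE]
Op 5: c = malloc(2) -> c = 6; heap: [0-5 ALLOC][6-7 ALLOC][8-32 FREE]
Op 6: d = malloc(5) -> d = 8; heap: [0-5 ALLOC][6-7 ALLOC][8-12 ALLOC][13-32 FREE]
Op 7: e = malloc(7) -> e = 13; heap: [0-5 ALLOC][6-7 ALLOC][8-12 ALLOC][13-19 ALLOC][20-32 FREE]
malloc(13): first-fit scan over [0-5 ALLOC][6-7 ALLOC][8-12 ALLOC][13-19 ALLOC][20-32 FREE] -> 20

Answer: 20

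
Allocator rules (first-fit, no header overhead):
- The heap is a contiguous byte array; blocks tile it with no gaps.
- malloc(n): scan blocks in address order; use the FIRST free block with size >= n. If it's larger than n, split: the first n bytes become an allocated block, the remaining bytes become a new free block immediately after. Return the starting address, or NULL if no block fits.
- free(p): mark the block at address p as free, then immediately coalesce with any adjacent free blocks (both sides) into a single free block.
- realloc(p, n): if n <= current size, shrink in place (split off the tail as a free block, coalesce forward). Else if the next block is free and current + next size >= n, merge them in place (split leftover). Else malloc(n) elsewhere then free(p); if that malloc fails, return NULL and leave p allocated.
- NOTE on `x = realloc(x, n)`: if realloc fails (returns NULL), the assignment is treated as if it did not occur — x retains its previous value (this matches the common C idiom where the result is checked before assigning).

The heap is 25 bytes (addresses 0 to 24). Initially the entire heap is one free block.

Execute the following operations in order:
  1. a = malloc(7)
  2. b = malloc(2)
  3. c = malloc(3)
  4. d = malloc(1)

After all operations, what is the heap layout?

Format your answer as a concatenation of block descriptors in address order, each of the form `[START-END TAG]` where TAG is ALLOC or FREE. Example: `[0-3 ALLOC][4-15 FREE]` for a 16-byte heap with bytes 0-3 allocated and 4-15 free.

Op 1: a = malloc(7) -> a = 0; heap: [0-6 ALLOC][7-24 FREE]
Op 2: b = malloc(2) -> b = 7; heap: [0-6 ALLOC][7-8 ALLOC][9-24 FREE]
Op 3: c = malloc(3) -> c = 9; heap: [0-6 ALLOC][7-8 ALLOC][9-11 ALLOC][12-24 FREE]
Op 4: d = malloc(1) -> d = 12; heap: [0-6 ALLOC][7-8 ALLOC][9-11 ALLOC][12-12 ALLOC][13-24 FREE]

Answer: [0-6 ALLOC][7-8 ALLOC][9-11 ALLOC][12-12 ALLOC][13-24 FREE]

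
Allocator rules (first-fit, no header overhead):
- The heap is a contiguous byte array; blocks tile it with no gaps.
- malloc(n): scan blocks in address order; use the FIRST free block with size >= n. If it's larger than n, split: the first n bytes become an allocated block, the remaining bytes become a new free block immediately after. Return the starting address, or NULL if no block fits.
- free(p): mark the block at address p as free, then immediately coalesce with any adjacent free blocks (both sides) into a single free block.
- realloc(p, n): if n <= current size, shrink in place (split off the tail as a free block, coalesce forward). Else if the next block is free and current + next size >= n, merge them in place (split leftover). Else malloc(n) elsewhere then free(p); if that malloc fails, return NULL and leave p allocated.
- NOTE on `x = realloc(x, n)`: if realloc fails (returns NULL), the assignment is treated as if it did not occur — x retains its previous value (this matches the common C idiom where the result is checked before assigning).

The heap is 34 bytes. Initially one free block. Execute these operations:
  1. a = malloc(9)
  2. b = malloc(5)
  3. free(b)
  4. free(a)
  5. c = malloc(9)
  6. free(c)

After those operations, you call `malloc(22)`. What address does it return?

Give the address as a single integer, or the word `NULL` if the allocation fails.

Answer: 0

Derivation:
Op 1: a = malloc(9) -> a = 0; heap: [0-8 ALLOC][9-33 FREE]
Op 2: b = malloc(5) -> b = 9; heap: [0-8 ALLOC][9-13 ALLOC][14-33 FREE]
Op 3: free(b) -> (freed b); heap: [0-8 ALLOC][9-33 FREE]
Op 4: free(a) -> (freed a); heap: [0-33 FREE]
Op 5: c = malloc(9) -> c = 0; heap: [0-8 ALLOC][9-33 FREE]
Op 6: free(c) -> (freed c); heap: [0-33 FREE]
malloc(22): first-fit scan over [0-33 FREE] -> 0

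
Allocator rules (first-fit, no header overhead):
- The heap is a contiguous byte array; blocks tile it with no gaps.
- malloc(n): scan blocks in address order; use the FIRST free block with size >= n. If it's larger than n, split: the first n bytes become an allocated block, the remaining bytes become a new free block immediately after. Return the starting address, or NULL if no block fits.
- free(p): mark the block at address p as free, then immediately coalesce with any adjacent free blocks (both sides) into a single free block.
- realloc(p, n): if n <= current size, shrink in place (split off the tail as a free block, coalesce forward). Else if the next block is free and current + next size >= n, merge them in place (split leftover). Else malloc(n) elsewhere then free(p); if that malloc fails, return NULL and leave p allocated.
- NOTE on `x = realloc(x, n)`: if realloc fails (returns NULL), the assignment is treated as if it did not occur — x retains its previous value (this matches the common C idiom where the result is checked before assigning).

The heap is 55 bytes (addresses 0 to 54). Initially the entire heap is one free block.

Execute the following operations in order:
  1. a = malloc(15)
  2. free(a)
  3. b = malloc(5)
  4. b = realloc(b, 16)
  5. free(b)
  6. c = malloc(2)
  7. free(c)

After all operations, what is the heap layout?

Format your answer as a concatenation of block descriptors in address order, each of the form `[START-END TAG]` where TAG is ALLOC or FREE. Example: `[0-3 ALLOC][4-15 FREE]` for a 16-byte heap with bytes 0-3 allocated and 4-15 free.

Op 1: a = malloc(15) -> a = 0; heap: [0-14 ALLOC][15-54 FREE]
Op 2: free(a) -> (freed a); heap: [0-54 FREE]
Op 3: b = malloc(5) -> b = 0; heap: [0-4 ALLOC][5-54 FREE]
Op 4: b = realloc(b, 16) -> b = 0; heap: [0-15 ALLOC][16-54 FREE]
Op 5: free(b) -> (freed b); heap: [0-54 FREE]
Op 6: c = malloc(2) -> c = 0; heap: [0-1 ALLOC][2-54 FREE]
Op 7: free(c) -> (freed c); heap: [0-54 FREE]

Answer: [0-54 FREE]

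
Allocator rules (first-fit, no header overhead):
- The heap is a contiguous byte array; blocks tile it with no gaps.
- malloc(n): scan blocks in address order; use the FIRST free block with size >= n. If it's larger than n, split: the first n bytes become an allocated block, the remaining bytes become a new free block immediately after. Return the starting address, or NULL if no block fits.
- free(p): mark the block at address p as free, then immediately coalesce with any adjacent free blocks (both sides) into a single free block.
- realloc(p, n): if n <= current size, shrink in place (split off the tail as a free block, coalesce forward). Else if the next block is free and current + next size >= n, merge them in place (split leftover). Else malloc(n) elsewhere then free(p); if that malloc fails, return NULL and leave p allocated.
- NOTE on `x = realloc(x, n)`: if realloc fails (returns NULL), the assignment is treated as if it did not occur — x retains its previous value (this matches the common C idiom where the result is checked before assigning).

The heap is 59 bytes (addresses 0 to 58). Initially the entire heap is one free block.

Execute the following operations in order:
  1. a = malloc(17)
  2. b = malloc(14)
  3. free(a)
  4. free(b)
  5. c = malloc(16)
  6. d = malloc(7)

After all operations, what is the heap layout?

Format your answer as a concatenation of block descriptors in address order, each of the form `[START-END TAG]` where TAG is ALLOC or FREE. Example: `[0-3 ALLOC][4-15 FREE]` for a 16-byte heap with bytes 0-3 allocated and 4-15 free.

Answer: [0-15 ALLOC][16-22 ALLOC][23-58 FREE]

Derivation:
Op 1: a = malloc(17) -> a = 0; heap: [0-16 ALLOC][17-58 FREE]
Op 2: b = malloc(14) -> b = 17; heap: [0-16 ALLOC][17-30 ALLOC][31-58 FREE]
Op 3: free(a) -> (freed a); heap: [0-16 FREE][17-30 ALLOC][31-58 FREE]
Op 4: free(b) -> (freed b); heap: [0-58 FREE]
Op 5: c = malloc(16) -> c = 0; heap: [0-15 ALLOC][16-58 FREE]
Op 6: d = malloc(7) -> d = 16; heap: [0-15 ALLOC][16-22 ALLOC][23-58 FREE]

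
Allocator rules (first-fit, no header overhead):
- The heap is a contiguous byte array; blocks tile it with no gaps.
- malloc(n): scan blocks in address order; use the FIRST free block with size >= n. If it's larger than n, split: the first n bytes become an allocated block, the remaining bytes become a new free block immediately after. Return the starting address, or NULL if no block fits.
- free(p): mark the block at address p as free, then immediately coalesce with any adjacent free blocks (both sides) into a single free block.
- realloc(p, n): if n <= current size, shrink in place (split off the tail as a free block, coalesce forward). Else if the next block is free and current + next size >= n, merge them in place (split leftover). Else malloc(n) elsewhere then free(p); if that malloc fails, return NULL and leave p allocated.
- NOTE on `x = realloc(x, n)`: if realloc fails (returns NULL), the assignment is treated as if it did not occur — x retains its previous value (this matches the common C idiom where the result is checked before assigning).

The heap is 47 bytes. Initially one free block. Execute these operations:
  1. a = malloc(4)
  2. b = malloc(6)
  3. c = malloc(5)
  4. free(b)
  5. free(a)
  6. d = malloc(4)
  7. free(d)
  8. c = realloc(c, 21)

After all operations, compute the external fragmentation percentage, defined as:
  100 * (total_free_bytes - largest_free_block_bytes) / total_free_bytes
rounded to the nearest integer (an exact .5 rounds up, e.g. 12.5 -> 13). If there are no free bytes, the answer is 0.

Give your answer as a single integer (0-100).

Op 1: a = malloc(4) -> a = 0; heap: [0-3 ALLOC][4-46 FREE]
Op 2: b = malloc(6) -> b = 4; heap: [0-3 ALLOC][4-9 ALLOC][10-46 FREE]
Op 3: c = malloc(5) -> c = 10; heap: [0-3 ALLOC][4-9 ALLOC][10-14 ALLOC][15-46 FREE]
Op 4: free(b) -> (freed b); heap: [0-3 ALLOC][4-9 FREE][10-14 ALLOC][15-46 FREE]
Op 5: free(a) -> (freed a); heap: [0-9 FREE][10-14 ALLOC][15-46 FREE]
Op 6: d = malloc(4) -> d = 0; heap: [0-3 ALLOC][4-9 FREE][10-14 ALLOC][15-46 FREE]
Op 7: free(d) -> (freed d); heap: [0-9 FREE][10-14 ALLOC][15-46 FREE]
Op 8: c = realloc(c, 21) -> c = 10; heap: [0-9 FREE][10-30 ALLOC][31-46 FREE]
Free blocks: [10 16] total_free=26 largest=16 -> 100*(26-16)/26 = 1000/26 ≈ 38.462 -> rounds to 38

Answer: 38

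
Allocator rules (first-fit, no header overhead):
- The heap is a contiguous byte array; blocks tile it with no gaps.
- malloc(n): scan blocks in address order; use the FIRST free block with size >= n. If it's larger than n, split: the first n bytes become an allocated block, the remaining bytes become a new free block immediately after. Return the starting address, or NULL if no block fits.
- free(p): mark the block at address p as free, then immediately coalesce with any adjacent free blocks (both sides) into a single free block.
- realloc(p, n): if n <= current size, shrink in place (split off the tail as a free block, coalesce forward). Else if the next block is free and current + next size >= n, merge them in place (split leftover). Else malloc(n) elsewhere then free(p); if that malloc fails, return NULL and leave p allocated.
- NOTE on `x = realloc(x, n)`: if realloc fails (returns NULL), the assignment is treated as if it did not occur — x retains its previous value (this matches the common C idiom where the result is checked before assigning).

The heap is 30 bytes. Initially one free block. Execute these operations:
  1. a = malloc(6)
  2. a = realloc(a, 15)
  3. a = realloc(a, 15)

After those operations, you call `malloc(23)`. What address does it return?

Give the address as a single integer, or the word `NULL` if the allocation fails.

Op 1: a = malloc(6) -> a = 0; heap: [0-5 ALLOC][6-29 FREE]
Op 2: a = realloc(a, 15) -> a = 0; heap: [0-14 ALLOC][15-29 FREE]
Op 3: a = realloc(a, 15) -> a = 0; heap: [0-14 ALLOC][15-29 FREE]
malloc(23): first-fit scan over [0-14 ALLOC][15-29 FREE] -> NULL

Answer: NULL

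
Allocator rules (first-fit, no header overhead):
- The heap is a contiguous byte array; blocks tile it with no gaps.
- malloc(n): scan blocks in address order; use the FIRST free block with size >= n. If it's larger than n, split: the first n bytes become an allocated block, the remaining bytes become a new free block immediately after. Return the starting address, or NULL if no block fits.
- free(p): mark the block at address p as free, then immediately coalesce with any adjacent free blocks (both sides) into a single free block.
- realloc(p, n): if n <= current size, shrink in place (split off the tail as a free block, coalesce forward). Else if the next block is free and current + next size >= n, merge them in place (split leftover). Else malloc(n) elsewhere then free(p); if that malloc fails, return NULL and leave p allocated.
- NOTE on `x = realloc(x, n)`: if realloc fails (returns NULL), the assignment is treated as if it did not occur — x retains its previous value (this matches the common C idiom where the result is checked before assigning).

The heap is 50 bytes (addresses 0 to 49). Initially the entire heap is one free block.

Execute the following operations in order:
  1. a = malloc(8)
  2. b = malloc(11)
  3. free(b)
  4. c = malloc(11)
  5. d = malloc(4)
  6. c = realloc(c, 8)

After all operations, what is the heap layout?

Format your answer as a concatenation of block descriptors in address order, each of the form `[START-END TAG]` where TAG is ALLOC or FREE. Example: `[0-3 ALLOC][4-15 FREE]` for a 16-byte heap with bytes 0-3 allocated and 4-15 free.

Answer: [0-7 ALLOC][8-15 ALLOC][16-18 FREE][19-22 ALLOC][23-49 FREE]

Derivation:
Op 1: a = malloc(8) -> a = 0; heap: [0-7 ALLOC][8-49 FREE]
Op 2: b = malloc(11) -> b = 8; heap: [0-7 ALLOC][8-18 ALLOC][19-49 FREE]
Op 3: free(b) -> (freed b); heap: [0-7 ALLOC][8-49 FREE]
Op 4: c = malloc(11) -> c = 8; heap: [0-7 ALLOC][8-18 ALLOC][19-49 FREE]
Op 5: d = malloc(4) -> d = 19; heap: [0-7 ALLOC][8-18 ALLOC][19-22 ALLOC][23-49 FREE]
Op 6: c = realloc(c, 8) -> c = 8; heap: [0-7 ALLOC][8-15 ALLOC][16-18 FREE][19-22 ALLOC][23-49 FREE]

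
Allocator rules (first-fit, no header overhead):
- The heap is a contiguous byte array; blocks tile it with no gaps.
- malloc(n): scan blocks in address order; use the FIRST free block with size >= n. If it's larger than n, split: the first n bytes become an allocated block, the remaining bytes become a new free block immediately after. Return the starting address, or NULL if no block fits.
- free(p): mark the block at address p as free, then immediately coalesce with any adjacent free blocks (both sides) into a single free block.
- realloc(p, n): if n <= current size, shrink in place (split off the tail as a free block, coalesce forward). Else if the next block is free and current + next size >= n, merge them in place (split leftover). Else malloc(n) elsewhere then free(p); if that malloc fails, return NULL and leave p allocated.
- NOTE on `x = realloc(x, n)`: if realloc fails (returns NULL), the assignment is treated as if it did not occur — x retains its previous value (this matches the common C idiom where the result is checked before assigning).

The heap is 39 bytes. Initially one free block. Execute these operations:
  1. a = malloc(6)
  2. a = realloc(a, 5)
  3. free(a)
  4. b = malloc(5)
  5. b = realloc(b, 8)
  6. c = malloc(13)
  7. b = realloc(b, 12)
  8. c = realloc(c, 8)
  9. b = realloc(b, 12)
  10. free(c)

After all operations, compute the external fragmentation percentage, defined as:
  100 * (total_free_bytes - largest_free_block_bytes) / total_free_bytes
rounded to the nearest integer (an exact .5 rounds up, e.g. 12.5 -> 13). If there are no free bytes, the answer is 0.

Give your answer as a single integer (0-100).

Op 1: a = malloc(6) -> a = 0; heap: [0-5 ALLOC][6-38 FREE]
Op 2: a = realloc(a, 5) -> a = 0; heap: [0-4 ALLOC][5-38 FREE]
Op 3: free(a) -> (freed a); heap: [0-38 FREE]
Op 4: b = malloc(5) -> b = 0; heap: [0-4 ALLOC][5-38 FREE]
Op 5: b = realloc(b, 8) -> b = 0; heap: [0-7 ALLOC][8-38 FREE]
Op 6: c = malloc(13) -> c = 8; heap: [0-7 ALLOC][8-20 ALLOC][21-38 FREE]
Op 7: b = realloc(b, 12) -> b = 21; heap: [0-7 FREE][8-20 ALLOC][21-32 ALLOC][33-38 FREE]
Op 8: c = realloc(c, 8) -> c = 8; heap: [0-7 FREE][8-15 ALLOC][16-20 FREE][21-32 ALLOC][33-38 FREE]
Op 9: b = realloc(b, 12) -> b = 21; heap: [0-7 FREE][8-15 ALLOC][16-20 FREE][21-32 ALLOC][33-38 FREE]
Op 10: free(c) -> (freed c); heap: [0-20 FREE][21-32 ALLOC][33-38 FREE]
Free blocks: [21 6] total_free=27 largest=21 -> 100*(27-21)/27 = 600/27 ≈ 22.222 -> rounds to 22

Answer: 22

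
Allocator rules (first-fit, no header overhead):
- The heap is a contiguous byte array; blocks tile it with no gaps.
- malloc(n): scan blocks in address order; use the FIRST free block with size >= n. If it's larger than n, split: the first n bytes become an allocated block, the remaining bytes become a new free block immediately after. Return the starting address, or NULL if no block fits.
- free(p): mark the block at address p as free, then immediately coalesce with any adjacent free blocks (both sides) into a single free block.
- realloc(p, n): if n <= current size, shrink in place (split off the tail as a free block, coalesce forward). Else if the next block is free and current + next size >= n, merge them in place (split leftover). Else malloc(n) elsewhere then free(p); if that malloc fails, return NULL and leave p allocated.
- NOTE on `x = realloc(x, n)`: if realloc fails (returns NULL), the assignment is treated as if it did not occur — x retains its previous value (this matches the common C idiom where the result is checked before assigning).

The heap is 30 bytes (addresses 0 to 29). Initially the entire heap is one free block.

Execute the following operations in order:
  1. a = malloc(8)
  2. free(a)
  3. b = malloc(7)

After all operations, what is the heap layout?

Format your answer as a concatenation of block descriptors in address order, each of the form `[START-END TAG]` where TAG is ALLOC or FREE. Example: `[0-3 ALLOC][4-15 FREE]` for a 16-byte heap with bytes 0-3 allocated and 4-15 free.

Answer: [0-6 ALLOC][7-29 FREE]

Derivation:
Op 1: a = malloc(8) -> a = 0; heap: [0-7 ALLOC][8-29 FREE]
Op 2: free(a) -> (freed a); heap: [0-29 FREE]
Op 3: b = malloc(7) -> b = 0; heap: [0-6 ALLOC][7-29 FREE]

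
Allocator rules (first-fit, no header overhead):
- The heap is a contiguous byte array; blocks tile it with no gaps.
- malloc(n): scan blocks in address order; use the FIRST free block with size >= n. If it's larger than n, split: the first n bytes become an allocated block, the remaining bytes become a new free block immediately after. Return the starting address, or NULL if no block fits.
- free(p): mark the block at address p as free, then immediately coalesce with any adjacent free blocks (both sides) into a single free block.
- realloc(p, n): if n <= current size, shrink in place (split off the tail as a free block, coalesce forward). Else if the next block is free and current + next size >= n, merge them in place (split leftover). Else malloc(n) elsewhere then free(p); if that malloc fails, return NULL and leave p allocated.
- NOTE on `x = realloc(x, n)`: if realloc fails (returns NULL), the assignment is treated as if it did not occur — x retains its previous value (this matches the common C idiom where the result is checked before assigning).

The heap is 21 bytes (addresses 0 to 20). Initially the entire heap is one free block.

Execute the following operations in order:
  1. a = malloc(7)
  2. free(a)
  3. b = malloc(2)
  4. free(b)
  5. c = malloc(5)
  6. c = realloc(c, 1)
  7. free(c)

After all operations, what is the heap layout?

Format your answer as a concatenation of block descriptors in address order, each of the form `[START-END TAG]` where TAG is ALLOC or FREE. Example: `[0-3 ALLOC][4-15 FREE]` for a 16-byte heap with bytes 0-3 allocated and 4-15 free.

Op 1: a = malloc(7) -> a = 0; heap: [0-6 ALLOC][7-20 FREE]
Op 2: free(a) -> (freed a); heap: [0-20 FREE]
Op 3: b = malloc(2) -> b = 0; heap: [0-1 ALLOC][2-20 FREE]
Op 4: free(b) -> (freed b); heap: [0-20 FREE]
Op 5: c = malloc(5) -> c = 0; heap: [0-4 ALLOC][5-20 FREE]
Op 6: c = realloc(c, 1) -> c = 0; heap: [0-0 ALLOC][1-20 FREE]
Op 7: free(c) -> (freed c); heap: [0-20 FREE]

Answer: [0-20 FREE]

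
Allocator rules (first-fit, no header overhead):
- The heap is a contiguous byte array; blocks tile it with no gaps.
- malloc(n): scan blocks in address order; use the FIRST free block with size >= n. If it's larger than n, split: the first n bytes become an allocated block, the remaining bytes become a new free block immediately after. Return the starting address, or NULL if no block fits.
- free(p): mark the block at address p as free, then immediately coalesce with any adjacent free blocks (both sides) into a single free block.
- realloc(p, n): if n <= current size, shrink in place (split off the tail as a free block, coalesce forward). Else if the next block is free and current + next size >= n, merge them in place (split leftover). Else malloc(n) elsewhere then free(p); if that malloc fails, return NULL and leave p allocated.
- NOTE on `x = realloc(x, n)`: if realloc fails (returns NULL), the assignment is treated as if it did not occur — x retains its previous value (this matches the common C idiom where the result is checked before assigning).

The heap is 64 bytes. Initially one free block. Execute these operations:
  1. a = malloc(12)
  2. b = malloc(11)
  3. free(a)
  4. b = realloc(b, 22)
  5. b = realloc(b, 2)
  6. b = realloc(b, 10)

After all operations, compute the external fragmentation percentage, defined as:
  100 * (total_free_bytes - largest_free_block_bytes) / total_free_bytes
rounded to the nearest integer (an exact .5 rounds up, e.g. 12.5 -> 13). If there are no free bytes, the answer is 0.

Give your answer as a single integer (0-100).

Answer: 22

Derivation:
Op 1: a = malloc(12) -> a = 0; heap: [0-11 ALLOC][12-63 FREE]
Op 2: b = malloc(11) -> b = 12; heap: [0-11 ALLOC][12-22 ALLOC][23-63 FREE]
Op 3: free(a) -> (freed a); heap: [0-11 FREE][12-22 ALLOC][23-63 FREE]
Op 4: b = realloc(b, 22) -> b = 12; heap: [0-11 FREE][12-33 ALLOC][34-63 FREE]
Op 5: b = realloc(b, 2) -> b = 12; heap: [0-11 FREE][12-13 ALLOC][14-63 FREE]
Op 6: b = realloc(b, 10) -> b = 12; heap: [0-11 FREE][12-21 ALLOC][22-63 FREE]
Free blocks: [12 42] total_free=54 largest=42 -> 100*(54-42)/54 = 1200/54 ≈ 22.222 -> rounds to 22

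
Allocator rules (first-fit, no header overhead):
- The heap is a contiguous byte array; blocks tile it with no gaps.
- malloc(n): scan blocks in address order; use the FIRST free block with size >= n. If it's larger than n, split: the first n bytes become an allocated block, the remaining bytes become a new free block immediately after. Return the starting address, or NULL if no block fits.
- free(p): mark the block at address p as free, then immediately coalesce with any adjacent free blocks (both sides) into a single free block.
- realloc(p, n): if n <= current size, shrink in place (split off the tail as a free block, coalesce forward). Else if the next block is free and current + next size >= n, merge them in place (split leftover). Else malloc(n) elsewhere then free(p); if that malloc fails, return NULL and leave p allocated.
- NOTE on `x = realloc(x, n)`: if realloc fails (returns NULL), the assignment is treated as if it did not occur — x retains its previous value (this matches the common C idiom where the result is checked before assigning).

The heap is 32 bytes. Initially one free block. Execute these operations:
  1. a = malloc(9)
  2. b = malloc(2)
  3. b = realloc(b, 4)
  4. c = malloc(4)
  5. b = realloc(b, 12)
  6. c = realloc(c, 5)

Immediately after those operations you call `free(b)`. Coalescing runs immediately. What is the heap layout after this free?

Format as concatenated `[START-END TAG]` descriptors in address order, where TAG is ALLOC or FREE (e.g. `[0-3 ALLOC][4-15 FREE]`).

Answer: [0-8 ALLOC][9-12 FREE][13-16 ALLOC][17-31 FREE]

Derivation:
Op 1: a = malloc(9) -> a = 0; heap: [0-8 ALLOC][9-31 FREE]
Op 2: b = malloc(2) -> b = 9; heap: [0-8 ALLOC][9-10 ALLOC][11-31 FREE]
Op 3: b = realloc(b, 4) -> b = 9; heap: [0-8 ALLOC][9-12 ALLOC][13-31 FREE]
Op 4: c = malloc(4) -> c = 13; heap: [0-8 ALLOC][9-12 ALLOC][13-16 ALLOC][17-31 FREE]
Op 5: b = realloc(b, 12) -> b = 17; heap: [0-8 ALLOC][9-12 FREE][13-16 ALLOC][17-28 ALLOC][29-31 FREE]
Op 6: c = realloc(c, 5) -> NULL (c unchanged); heap: [0-8 ALLOC][9-12 FREE][13-16 ALLOC][17-28 ALLOC][29-31 FREE]
free(b): b = 17 -> block [17-28 ALLOC]; mark free, coalesce with adjacent free neighbors -> [0-8 ALLOC][9-12 FREE][13-16 ALLOC][17-31 FREE]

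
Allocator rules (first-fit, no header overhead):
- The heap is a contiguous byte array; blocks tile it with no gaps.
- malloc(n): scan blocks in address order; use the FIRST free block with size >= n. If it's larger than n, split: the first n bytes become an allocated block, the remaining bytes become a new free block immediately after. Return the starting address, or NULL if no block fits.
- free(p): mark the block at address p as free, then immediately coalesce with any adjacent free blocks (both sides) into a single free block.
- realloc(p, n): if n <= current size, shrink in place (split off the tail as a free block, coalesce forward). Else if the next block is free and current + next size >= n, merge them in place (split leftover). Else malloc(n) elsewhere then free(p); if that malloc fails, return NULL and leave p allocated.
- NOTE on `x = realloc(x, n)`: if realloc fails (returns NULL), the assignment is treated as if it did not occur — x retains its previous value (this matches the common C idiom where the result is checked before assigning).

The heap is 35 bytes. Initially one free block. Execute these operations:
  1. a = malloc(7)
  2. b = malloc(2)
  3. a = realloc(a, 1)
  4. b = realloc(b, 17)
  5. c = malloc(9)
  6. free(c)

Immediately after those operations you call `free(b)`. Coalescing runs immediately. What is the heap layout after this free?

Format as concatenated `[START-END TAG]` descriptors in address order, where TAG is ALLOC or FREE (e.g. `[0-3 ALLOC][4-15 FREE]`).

Op 1: a = malloc(7) -> a = 0; heap: [0-6 ALLOC][7-34 FREE]
Op 2: b = malloc(2) -> b = 7; heap: [0-6 ALLOC][7-8 ALLOC][9-34 FREE]
Op 3: a = realloc(a, 1) -> a = 0; heap: [0-0 ALLOC][1-6 FREE][7-8 ALLOC][9-34 FREE]
Op 4: b = realloc(b, 17) -> b = 7; heap: [0-0 ALLOC][1-6 FREE][7-23 ALLOC][24-34 FREE]
Op 5: c = malloc(9) -> c = 24; heap: [0-0 ALLOC][1-6 FREE][7-23 ALLOC][24-32 ALLOC][33-34 FREE]
Op 6: free(c) -> (freed c); heap: [0-0 ALLOC][1-6 FREE][7-23 ALLOC][24-34 FREE]
free(b): b = 7 -> block [7-23 ALLOC]; mark free, coalesce with adjacent free neighbors -> [0-0 ALLOC][1-34 FREE]

Answer: [0-0 ALLOC][1-34 FREE]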